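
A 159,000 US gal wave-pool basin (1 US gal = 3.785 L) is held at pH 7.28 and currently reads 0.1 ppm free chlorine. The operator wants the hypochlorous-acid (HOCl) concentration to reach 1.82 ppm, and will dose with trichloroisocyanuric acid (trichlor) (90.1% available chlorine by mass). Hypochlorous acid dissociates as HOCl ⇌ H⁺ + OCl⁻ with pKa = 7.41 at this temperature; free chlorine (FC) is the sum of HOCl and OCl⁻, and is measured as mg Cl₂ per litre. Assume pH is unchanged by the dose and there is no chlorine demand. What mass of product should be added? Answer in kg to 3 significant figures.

2.05 kg

Volume: 159,000 US gal × 3.785 L/gal = 601,815 L.
[OCl⁻]/[HOCl] = 10^(pH − pKa) = 10^(7.28 − 7.41) = 0.7413; fraction as HOCl = 1/(1 + 0.7413) = 0.5743.
Free chlorine required for 1.82 ppm HOCl: 1.82 / 0.5743 = 3.169 ppm.
FC to add: 3.169 − 0.1 = 3.069 mg/L as Cl₂.
Cl₂ equivalent: 3.069 mg/L × 601,815 L = 1847 g.
Product at 90.1% available Cl: 1847 / 0.901 = 2050 g.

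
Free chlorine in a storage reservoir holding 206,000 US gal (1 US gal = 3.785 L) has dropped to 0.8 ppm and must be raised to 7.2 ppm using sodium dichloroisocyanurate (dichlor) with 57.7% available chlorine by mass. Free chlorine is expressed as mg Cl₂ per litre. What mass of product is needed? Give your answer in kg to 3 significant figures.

8.65 kg

Volume: 206,000 US gal × 3.785 L/gal = 779,710 L.
Chlorine deficit: 7.2 − 0.8 = 6.4 ppm = 6.4 mg/L as Cl₂.
Cl₂ equivalent needed: 6.4 mg/L × 779,710 L = 4,990,000 mg = 4990 g.
Product at 57.7% available chlorine: 4990 / 0.577 = 8648 g.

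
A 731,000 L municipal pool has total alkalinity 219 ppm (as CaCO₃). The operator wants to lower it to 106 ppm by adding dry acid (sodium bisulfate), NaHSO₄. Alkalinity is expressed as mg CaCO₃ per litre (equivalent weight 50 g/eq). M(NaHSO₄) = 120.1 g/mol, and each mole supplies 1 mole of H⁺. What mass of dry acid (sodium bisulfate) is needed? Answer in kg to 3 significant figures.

198 kg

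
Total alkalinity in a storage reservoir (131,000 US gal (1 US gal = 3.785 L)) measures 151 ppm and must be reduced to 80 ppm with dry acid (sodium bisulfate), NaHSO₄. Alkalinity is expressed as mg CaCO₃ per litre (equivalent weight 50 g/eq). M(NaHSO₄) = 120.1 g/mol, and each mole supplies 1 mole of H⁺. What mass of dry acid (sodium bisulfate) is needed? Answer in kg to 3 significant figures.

84.6 kg

Volume: 131,000 US gal × 3.785 L/gal = 495,835 L.
Alkalinity to neutralize: (151 − 80) = 71 mg/L as CaCO₃ × 495,835 L = 35,200 g as CaCO₃.
Equivalents of H⁺ required: 35,200 ÷ 50 g/eq = 704.1 eq = 704.1 mol NaHSO₄.
Mass of NaHSO₄: 704.1 × 120.1 = 84,560 g.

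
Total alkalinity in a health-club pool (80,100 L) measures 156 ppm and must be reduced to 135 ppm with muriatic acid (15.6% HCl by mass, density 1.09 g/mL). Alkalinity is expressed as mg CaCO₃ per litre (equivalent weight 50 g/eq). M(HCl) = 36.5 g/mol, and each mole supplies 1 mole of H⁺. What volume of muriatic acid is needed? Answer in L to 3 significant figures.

7.22 L

Alkalinity to neutralize: (156 − 135) = 21 mg/L as CaCO₃ × 80,100 L = 1682 g as CaCO₃.
Equivalents of H⁺ required: 1682 ÷ 50 g/eq = 33.64 eq = 33.64 mol HCl.
Mass of HCl: 33.64 × 36.5 = 1228 g.
Mass of 15.6% solution: 1228 / 0.156 = 7871 g.
Volume: 7871 g ÷ 1.09 g/mL = 7221 mL.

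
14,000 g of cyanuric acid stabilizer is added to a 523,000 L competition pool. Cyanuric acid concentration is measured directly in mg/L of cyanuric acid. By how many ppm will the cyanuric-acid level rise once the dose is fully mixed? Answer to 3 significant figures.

Rise: 14,000 g / 523,000 L × 1000 = 26.77 mg/L.

26.8 ppm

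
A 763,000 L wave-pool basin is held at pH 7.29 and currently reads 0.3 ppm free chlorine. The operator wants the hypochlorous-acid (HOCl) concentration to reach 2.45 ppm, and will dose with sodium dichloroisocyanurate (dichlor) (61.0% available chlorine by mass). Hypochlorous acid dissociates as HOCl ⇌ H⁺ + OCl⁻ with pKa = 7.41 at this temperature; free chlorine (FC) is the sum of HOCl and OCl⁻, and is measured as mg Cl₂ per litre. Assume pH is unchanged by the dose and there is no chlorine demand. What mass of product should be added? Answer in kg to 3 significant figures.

[OCl⁻]/[HOCl] = 10^(pH − pKa) = 10^(7.29 − 7.41) = 0.7586; fraction as HOCl = 1/(1 + 0.7586) = 0.5686.
Free chlorine required for 2.45 ppm HOCl: 2.45 / 0.5686 = 4.309 ppm.
FC to add: 4.309 − 0.3 = 4.009 mg/L as Cl₂.
Cl₂ equivalent: 4.009 mg/L × 763,000 L = 3058 g.
Product at 61.0% available Cl: 3058 / 0.61 = 5014 g.

5.01 kg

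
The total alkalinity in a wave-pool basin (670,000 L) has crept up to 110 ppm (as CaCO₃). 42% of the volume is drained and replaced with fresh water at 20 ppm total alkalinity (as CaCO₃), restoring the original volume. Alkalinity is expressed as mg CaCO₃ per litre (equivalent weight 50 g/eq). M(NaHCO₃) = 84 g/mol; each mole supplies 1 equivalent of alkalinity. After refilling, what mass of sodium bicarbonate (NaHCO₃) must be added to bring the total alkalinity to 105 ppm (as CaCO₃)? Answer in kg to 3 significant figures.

After draining 42% and refilling: 110 × 0.58 + 20 × 0.42 = 72.2 ppm.
Deficit to target: 105 − 72.2 = 32.8 mg/L.
As CaCO₃: 32.8 mg/L × 670,000 L = 21,980 g; ÷ 50 g/eq ÷ 1 = 439.5 mol NaHCO₃.
Mass: 439.5 × 84 = 36,920 g.

36.9 kg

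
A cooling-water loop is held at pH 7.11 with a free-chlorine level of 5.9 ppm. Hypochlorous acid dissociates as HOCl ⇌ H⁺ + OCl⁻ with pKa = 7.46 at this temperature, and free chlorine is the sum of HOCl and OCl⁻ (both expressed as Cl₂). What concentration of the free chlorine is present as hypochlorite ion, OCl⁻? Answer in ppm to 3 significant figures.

[OCl⁻]/[HOCl] = 10^(pH − pKa) = 10^(7.11 − 7.46) = 10^-0.35 = 0.4467.
Fraction as HOCl = 1 / (1 + 0.4467) = 0.6912.
OCl⁻ = (1 − 0.6912) × 5.9 ppm = 1.822 ppm.

1.82 ppm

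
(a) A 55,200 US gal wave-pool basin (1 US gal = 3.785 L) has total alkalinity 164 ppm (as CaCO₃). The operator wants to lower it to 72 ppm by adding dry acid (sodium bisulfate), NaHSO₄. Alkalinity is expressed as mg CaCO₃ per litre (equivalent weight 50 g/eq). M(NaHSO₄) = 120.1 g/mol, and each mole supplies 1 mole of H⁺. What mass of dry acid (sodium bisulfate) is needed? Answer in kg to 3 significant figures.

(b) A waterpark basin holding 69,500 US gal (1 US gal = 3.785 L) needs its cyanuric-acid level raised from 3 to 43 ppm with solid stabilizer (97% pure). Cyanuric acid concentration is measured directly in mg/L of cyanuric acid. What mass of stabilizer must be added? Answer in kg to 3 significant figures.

(a) 46.2 kg; (b) 10.8 kg

(a) Volume: 55,200 US gal × 3.785 L/gal = 208,932 L.
(a) Alkalinity to neutralize: (164 − 72) = 92 mg/L as CaCO₃ × 208,932 L = 19,220 g as CaCO₃.
(a) Equivalents of H⁺ required: 19,220 ÷ 50 g/eq = 384.4 eq = 384.4 mol NaHSO₄.
(a) Mass of NaHSO₄: 384.4 × 120.1 = 46,170 g.

(b) Volume: 69,500 US gal × 3.785 L/gal = 263,058 L.
(b) CYA to add: (43 − 3) = 40 mg/L × 263,058 L = 10,520 g cyanuric acid.
(b) At 97% purity: 10,520 / 0.97 = 10,850 g product.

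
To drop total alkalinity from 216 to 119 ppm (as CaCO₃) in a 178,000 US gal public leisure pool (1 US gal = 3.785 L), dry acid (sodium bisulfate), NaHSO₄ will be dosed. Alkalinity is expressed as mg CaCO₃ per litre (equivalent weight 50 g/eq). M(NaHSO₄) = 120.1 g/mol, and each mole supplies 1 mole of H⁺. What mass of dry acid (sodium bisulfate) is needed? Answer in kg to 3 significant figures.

Volume: 178,000 US gal × 3.785 L/gal = 673,730 L.
Alkalinity to neutralize: (216 − 119) = 97 mg/L as CaCO₃ × 673,730 L = 65,350 g as CaCO₃.
Equivalents of H⁺ required: 65,350 ÷ 50 g/eq = 1307 eq = 1307 mol NaHSO₄.
Mass of NaHSO₄: 1307 × 120.1 = 157,000 g.

157 kg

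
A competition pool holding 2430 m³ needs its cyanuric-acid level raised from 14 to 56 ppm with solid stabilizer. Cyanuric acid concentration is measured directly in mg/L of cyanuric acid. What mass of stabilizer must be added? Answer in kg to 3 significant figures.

Volume: 2430 m³ = 2,430,000 L.
CYA to add: (56 − 14) = 42 mg/L × 2,430,000 L = 102,100 g cyanuric acid.

102 kg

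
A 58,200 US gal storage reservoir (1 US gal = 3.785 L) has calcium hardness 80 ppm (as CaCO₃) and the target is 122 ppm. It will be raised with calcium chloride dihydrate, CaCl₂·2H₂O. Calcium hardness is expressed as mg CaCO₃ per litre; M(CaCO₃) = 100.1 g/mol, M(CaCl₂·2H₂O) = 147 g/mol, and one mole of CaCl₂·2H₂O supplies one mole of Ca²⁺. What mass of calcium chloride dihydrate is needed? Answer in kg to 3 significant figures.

13.6 kg

Volume: 58,200 US gal × 3.785 L/gal = 220,287 L.
Hardness to add: (122 − 80) = 42 mg/L as CaCO₃ × 220,287 L = 9252 g as CaCO₃.
Moles of Ca²⁺ (1 mol Ca²⁺ ≡ 1 mol CaCO₃): 9252 / 100.1 g/mol = 92.43 mol.
Mass of CaCl₂·2H₂O: 92.43 × 147 = 13,590 g.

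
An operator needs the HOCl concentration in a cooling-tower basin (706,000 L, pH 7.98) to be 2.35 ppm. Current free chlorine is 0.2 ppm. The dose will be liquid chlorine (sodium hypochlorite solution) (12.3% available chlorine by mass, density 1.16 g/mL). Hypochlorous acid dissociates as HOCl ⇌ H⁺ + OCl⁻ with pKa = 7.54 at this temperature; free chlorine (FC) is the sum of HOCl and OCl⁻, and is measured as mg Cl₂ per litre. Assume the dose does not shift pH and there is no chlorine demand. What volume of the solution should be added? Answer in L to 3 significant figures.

42.7 L

[OCl⁻]/[HOCl] = 10^(pH − pKa) = 10^(7.98 − 7.54) = 2.754; fraction as HOCl = 1/(1 + 2.754) = 0.2664.
Free chlorine required for 2.35 ppm HOCl: 2.35 / 0.2664 = 8.822 ppm.
FC to add: 8.822 − 0.2 = 8.622 mg/L as Cl₂.
Cl₂ equivalent: 8.622 mg/L × 706,000 L = 6087 g.
Product at 12.3% available Cl: 6087 / 0.123 = 49,490 g.
Volume: 49,490 g ÷ 1.16 g/mL = 42,660 mL.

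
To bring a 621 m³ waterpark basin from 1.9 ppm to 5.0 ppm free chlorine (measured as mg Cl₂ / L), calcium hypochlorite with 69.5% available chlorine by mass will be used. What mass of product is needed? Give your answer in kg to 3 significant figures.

2.77 kg

Volume: 621 m³ = 621,000 L.
Chlorine deficit: 5.0 − 1.9 = 3.1 ppm = 3.1 mg/L as Cl₂.
Cl₂ equivalent needed: 3.1 mg/L × 621,000 L = 1,925,000 mg = 1925 g.
Product at 69.5% available chlorine: 1925 / 0.695 = 2770 g.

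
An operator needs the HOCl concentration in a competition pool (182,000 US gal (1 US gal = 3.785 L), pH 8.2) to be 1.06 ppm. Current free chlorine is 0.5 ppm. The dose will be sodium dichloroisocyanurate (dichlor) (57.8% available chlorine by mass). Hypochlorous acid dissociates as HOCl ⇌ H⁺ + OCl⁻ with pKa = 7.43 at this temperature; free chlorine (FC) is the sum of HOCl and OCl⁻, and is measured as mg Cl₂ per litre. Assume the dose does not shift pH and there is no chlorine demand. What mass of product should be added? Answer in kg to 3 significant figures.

8.11 kg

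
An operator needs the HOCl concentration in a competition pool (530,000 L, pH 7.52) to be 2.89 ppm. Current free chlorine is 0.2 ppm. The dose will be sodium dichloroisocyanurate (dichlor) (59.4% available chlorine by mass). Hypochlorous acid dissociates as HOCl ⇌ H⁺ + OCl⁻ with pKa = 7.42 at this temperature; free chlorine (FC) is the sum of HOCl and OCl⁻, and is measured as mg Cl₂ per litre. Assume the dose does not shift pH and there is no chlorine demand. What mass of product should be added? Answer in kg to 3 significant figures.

[OCl⁻]/[HOCl] = 10^(pH − pKa) = 10^(7.52 − 7.42) = 1.259; fraction as HOCl = 1/(1 + 1.259) = 0.4427.
Free chlorine required for 2.89 ppm HOCl: 2.89 / 0.4427 = 6.528 ppm.
FC to add: 6.528 − 0.2 = 6.328 mg/L as Cl₂.
Cl₂ equivalent: 6.328 mg/L × 530,000 L = 3354 g.
Product at 59.4% available Cl: 3354 / 0.594 = 5646 g.

5.65 kg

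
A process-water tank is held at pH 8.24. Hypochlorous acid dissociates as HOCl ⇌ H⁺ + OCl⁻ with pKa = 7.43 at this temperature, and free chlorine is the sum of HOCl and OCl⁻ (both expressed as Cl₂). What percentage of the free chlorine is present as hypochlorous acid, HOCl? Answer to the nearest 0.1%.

13.4%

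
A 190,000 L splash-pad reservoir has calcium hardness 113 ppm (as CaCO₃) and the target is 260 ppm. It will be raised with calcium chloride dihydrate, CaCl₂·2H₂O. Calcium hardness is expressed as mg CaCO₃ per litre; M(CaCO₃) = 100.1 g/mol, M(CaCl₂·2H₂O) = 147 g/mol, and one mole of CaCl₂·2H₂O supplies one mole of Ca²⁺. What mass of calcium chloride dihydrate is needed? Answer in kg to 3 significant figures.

41.0 kg

Hardness to add: (260 − 113) = 147 mg/L as CaCO₃ × 190,000 L = 27,930 g as CaCO₃.
Moles of Ca²⁺ (1 mol Ca²⁺ ≡ 1 mol CaCO₃): 27,930 / 100.1 g/mol = 279 mol.
Mass of CaCl₂·2H₂O: 279 × 147 = 41,020 g.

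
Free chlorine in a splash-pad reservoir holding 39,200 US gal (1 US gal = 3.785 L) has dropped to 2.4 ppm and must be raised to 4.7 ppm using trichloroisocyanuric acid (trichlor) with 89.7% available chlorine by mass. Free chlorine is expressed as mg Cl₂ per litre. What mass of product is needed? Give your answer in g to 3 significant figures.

380 g

Volume: 39,200 US gal × 3.785 L/gal = 148,372 L.
Chlorine deficit: 4.7 − 2.4 = 2.3 ppm = 2.3 mg/L as Cl₂.
Cl₂ equivalent needed: 2.3 mg/L × 148,372 L = 341,300 mg = 341.3 g.
Product at 89.7% available chlorine: 341.3 / 0.897 = 380.4 g.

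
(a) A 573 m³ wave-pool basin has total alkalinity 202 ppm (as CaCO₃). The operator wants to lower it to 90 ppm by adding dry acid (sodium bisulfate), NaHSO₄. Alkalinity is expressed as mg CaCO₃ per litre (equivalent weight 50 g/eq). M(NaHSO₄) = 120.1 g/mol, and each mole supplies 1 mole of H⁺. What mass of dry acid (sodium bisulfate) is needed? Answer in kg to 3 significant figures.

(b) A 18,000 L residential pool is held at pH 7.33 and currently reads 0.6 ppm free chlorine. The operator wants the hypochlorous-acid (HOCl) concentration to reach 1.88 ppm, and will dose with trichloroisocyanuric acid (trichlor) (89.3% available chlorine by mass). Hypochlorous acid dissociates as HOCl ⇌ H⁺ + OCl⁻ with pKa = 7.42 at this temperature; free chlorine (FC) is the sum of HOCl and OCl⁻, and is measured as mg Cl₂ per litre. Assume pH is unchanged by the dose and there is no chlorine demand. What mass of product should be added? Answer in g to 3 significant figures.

(a) Volume: 573 m³ = 573,000 L.
(a) Alkalinity to neutralize: (202 − 90) = 112 mg/L as CaCO₃ × 573,000 L = 64,180 g as CaCO₃.
(a) Equivalents of H⁺ required: 64,180 ÷ 50 g/eq = 1284 eq = 1284 mol NaHSO₄.
(a) Mass of NaHSO₄: 1284 × 120.1 = 154,200 g.

(b) [OCl⁻]/[HOCl] = 10^(pH − pKa) = 10^(7.33 − 7.42) = 0.8128; fraction as HOCl = 1/(1 + 0.8128) = 0.5516.
(b) Free chlorine required for 1.88 ppm HOCl: 1.88 / 0.5516 = 3.408 ppm.
(b) FC to add: 3.408 − 0.6 = 2.808 mg/L as Cl₂.
(b) Cl₂ equivalent: 2.808 mg/L × 18,000 L = 50.55 g.
(b) Product at 89.3% available Cl: 50.55 / 0.893 = 56.6 g.

(a) 154 kg; (b) 56.6 g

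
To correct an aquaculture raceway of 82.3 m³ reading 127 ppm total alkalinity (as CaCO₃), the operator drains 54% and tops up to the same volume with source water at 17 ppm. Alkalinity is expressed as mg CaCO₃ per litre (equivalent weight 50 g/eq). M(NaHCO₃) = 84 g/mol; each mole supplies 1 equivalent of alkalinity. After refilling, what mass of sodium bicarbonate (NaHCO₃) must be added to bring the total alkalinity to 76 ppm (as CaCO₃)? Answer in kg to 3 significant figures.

1.16 kg

Volume: 82.3 m³ = 82,300 L.
After draining 54% and refilling: 127 × 0.46 + 17 × 0.54 = 67.6 ppm.
Deficit to target: 76 − 67.6 = 8.4 mg/L.
As CaCO₃: 8.4 mg/L × 82,300 L = 691.3 g; ÷ 50 g/eq ÷ 1 = 13.83 mol NaHCO₃.
Mass: 13.83 × 84 = 1161 g.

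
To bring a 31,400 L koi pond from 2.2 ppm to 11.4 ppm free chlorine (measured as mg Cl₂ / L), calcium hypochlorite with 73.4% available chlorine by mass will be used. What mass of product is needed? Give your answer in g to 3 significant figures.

Chlorine deficit: 11.4 − 2.2 = 9.2 ppm = 9.2 mg/L as Cl₂.
Cl₂ equivalent needed: 9.2 mg/L × 31,400 L = 288,900 mg = 288.9 g.
Product at 73.4% available chlorine: 288.9 / 0.734 = 393.6 g.

394 g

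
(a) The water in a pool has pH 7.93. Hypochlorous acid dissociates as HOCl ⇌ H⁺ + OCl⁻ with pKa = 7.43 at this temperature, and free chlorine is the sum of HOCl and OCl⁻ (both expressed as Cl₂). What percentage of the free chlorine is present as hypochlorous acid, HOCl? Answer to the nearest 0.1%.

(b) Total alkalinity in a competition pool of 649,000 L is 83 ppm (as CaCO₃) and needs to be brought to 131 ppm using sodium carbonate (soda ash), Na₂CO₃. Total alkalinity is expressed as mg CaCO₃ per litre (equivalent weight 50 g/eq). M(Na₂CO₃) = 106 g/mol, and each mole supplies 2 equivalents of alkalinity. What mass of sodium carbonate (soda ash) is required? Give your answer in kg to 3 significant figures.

(a) [OCl⁻]/[HOCl] = 10^(pH − pKa) = 10^(7.93 − 7.43) = 10^0.50 = 3.162.
(a) Fraction as HOCl = 1 / (1 + 3.162) = 0.2403.

(b) Alkalinity to add: (131 − 83) = 48 mg/L as CaCO₃ × 649,000 L = 31,150 g as CaCO₃.
(b) Equivalents: 31,150 g ÷ 50 g/eq = 623 eq.
(b) Each mole of Na₂CO₃ supplies 2 eq, so 623 / 2 = 311.5 mol.
(b) Mass: 311.5 mol × 106 g/mol = 33,020 g.

(a) 24.0%; (b) 33.0 kg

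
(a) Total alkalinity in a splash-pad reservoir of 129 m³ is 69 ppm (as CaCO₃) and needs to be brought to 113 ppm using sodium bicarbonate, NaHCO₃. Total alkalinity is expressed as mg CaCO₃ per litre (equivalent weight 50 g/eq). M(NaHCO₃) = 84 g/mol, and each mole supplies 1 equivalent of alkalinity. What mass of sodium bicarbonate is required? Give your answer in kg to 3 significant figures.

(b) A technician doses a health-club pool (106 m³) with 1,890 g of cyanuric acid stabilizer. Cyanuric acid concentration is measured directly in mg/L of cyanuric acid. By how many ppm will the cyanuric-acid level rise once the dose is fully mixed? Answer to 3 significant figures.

(a) 9.54 kg; (b) 17.8 ppm

(a) Volume: 129 m³ = 129,000 L.
(a) Alkalinity to add: (113 − 69) = 44 mg/L as CaCO₃ × 129,000 L = 5676 g as CaCO₃.
(a) Equivalents: 5676 g ÷ 50 g/eq = 113.5 eq.
(a) NaHCO₃ supplies 1 eq per mole → 113.5 mol.
(a) Mass: 113.5 mol × 84 g/mol = 9536 g.

(b) Volume: 106 m³ = 106,000 L.
(b) Rise: 1,890 g / 106,000 L × 1000 = 17.83 mg/L.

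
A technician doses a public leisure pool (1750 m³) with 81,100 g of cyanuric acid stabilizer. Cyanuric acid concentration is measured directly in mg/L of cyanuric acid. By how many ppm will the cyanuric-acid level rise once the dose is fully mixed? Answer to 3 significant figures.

46.3 ppm

Volume: 1750 m³ = 1,750,000 L.
Rise: 81,100 g / 1,750,000 L × 1000 = 46.34 mg/L.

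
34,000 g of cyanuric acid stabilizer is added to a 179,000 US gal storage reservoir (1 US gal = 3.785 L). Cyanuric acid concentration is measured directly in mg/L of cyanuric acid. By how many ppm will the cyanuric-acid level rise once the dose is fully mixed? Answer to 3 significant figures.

50.2 ppm

Volume: 179,000 US gal × 3.785 L/gal = 677,515 L.
Rise: 34,000 g / 677,515 L × 1000 = 50.18 mg/L.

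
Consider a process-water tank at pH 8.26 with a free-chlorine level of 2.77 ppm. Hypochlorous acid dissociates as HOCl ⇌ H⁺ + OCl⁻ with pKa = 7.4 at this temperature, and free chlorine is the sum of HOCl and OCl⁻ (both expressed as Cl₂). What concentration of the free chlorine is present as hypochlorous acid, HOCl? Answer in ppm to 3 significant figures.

0.336 ppm

[OCl⁻]/[HOCl] = 10^(pH − pKa) = 10^(8.26 − 7.4) = 10^0.86 = 7.244.
Fraction as HOCl = 1 / (1 + 7.244) = 0.1213.
HOCl = 0.1213 × 2.77 ppm = 0.336 ppm.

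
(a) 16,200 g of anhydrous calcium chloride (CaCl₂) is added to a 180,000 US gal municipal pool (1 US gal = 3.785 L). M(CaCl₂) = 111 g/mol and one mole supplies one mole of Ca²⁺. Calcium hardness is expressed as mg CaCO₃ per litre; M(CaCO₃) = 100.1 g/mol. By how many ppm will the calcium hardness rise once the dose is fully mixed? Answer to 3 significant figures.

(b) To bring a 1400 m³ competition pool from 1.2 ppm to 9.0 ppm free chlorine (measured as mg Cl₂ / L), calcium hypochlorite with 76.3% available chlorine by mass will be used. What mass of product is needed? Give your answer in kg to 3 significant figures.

(a) Volume: 180,000 US gal × 3.785 L/gal = 681,300 L.
(a) Moles of Ca²⁺: 16,200 g ÷ 111 g/mol = 145.9 mol.
(a) As CaCO₃: 145.9 mol × 100.1 g/mol = 14,610 g.
(a) Rise: 14,610 g / 681,300 L × 1000 = 21.44 mg/L.

(b) Volume: 1400 m³ = 1,400,000 L.
(b) Chlorine deficit: 9.0 − 1.2 = 7.8 ppm = 7.8 mg/L as Cl₂.
(b) Cl₂ equivalent needed: 7.8 mg/L × 1,400,000 L = 10,920,000 mg = 10,920 g.
(b) Product at 76.3% available chlorine: 10,920 / 0.763 = 14,310 g.

(a) 21.4 ppm; (b) 14.3 kg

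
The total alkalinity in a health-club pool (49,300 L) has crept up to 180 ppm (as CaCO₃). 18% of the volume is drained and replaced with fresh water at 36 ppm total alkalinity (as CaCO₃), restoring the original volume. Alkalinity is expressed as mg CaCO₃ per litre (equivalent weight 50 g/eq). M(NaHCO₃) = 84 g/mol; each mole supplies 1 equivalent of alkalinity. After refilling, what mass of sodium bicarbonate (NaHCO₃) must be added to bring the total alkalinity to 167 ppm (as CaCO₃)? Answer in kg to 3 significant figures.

1.07 kg

After draining 18% and refilling: 180 × 0.82 + 36 × 0.18 = 154.08 ppm.
Deficit to target: 167 − 154.08 = 12.92 mg/L.
As CaCO₃: 12.92 mg/L × 49,300 L = 637 g; ÷ 50 g/eq ÷ 1 = 12.74 mol NaHCO₃.
Mass: 12.74 × 84 = 1070 g.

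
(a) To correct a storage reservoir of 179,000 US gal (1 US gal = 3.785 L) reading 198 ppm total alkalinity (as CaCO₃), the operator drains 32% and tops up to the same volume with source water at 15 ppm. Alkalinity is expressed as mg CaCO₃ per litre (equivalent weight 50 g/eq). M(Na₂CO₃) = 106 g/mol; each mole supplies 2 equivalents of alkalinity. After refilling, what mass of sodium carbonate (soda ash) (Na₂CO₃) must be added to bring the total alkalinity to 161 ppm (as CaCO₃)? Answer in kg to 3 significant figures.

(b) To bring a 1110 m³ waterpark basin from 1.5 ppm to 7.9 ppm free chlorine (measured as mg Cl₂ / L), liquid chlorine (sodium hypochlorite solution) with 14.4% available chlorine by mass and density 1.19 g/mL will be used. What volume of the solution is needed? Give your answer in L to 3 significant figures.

(a) 15.5 kg; (b) 41.5 L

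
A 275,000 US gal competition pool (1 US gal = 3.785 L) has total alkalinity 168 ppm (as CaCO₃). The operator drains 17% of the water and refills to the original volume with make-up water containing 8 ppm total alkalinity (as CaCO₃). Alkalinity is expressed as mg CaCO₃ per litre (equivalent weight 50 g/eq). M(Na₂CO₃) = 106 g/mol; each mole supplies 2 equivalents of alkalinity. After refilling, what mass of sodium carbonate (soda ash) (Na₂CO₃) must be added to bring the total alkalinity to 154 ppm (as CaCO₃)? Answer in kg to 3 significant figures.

14.6 kg

Volume: 275,000 US gal × 3.785 L/gal = 1,040,875 L.
After draining 17% and refilling: 168 × 0.83 + 8 × 0.17 = 140.8 ppm.
Deficit to target: 154 − 140.8 = 13.2 mg/L.
As CaCO₃: 13.2 mg/L × 1,040,875 L = 13,740 g; ÷ 50 g/eq ÷ 2 = 137.4 mol Na₂CO₃.
Mass: 137.4 × 106 = 14,560 g.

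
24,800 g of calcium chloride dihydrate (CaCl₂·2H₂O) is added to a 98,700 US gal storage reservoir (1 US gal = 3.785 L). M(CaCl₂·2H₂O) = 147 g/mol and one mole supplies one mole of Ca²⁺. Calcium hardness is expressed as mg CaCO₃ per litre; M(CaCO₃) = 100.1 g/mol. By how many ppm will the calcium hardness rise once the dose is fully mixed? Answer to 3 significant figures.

Volume: 98,700 US gal × 3.785 L/gal = 373,580 L.
Moles of Ca²⁺: 24,800 g ÷ 147 g/mol = 168.7 mol.
As CaCO₃: 168.7 mol × 100.1 g/mol = 16,890 g.
Rise: 16,890 g / 373,580 L × 1000 = 45.2 mg/L.

45.2 ppm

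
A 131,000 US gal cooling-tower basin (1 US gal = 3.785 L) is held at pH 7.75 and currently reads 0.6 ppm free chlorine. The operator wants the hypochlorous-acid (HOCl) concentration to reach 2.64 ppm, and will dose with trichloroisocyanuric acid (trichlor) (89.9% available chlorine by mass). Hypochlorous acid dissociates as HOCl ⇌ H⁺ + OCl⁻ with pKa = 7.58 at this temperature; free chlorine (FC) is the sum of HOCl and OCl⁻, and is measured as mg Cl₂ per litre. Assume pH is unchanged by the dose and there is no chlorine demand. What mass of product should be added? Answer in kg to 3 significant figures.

Volume: 131,000 US gal × 3.785 L/gal = 495,835 L.
[OCl⁻]/[HOCl] = 10^(pH − pKa) = 10^(7.75 − 7.58) = 1.479; fraction as HOCl = 1/(1 + 1.479) = 0.4034.
Free chlorine required for 2.64 ppm HOCl: 2.64 / 0.4034 = 6.545 ppm.
FC to add: 6.545 − 0.6 = 5.945 mg/L as Cl₂.
Cl₂ equivalent: 5.945 mg/L × 495,835 L = 2948 g.
Product at 89.9% available Cl: 2948 / 0.899 = 3279 g.

3.28 kg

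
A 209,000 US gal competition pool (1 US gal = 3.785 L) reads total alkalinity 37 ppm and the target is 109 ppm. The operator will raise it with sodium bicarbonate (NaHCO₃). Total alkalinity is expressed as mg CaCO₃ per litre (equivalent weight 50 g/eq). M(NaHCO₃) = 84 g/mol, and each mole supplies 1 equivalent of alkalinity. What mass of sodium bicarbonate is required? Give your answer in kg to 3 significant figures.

95.7 kg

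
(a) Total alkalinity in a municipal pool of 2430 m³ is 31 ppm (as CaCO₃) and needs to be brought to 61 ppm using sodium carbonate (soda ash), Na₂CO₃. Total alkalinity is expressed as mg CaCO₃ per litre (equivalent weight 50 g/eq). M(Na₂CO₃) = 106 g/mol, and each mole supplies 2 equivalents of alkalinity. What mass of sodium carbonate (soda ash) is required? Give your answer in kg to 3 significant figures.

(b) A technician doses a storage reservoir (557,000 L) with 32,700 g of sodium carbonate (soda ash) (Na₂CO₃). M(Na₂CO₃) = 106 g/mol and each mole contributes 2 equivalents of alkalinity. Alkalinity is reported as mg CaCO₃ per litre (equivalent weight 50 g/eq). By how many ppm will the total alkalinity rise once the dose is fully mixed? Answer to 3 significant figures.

(a) 77.3 kg; (b) 55.4 ppm

(a) Volume: 2430 m³ = 2,430,000 L.
(a) Alkalinity to add: (61 − 31) = 30 mg/L as CaCO₃ × 2,430,000 L = 72,900 g as CaCO₃.
(a) Equivalents: 72,900 g ÷ 50 g/eq = 1458 eq.
(a) Each mole of Na₂CO₃ supplies 2 eq, so 1458 / 2 = 729 mol.
(a) Mass: 729 mol × 106 g/mol = 77,270 g.

(b) Moles of Na₂CO₃: 32,700 g ÷ 106 g/mol = 308.5 mol → 617 eq of alkalinity.
(b) As CaCO₃: 617 eq × 50 g/eq = 30,850 g.
(b) Rise: 30,850 g / 557,000 L × 1000 = 55.38 mg/L.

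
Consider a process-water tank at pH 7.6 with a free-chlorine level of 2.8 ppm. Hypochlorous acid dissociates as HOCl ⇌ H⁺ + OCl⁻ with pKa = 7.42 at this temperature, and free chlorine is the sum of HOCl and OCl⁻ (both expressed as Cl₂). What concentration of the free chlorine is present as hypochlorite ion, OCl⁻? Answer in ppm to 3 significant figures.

1.69 ppm

[OCl⁻]/[HOCl] = 10^(pH − pKa) = 10^(7.6 − 7.42) = 10^0.18 = 1.514.
Fraction as HOCl = 1 / (1 + 1.514) = 0.3978.
OCl⁻ = (1 − 0.3978) × 2.8 ppm = 1.686 ppm.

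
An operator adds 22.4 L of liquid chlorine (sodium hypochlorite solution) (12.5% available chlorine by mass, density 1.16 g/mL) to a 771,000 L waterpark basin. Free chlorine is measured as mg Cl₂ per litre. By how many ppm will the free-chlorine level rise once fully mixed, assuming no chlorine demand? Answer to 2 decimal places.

4.21 ppm

Mass of solution: 22.4 L × 1000 mL/L × 1.16 g/mL = 25,980 g.
Available chlorine delivered: 25,980 g × 0.125 = 3248 g as Cl₂.
Concentration rise: 3248 g / 771,000 L = 4.213 mg/L = 4.21 ppm.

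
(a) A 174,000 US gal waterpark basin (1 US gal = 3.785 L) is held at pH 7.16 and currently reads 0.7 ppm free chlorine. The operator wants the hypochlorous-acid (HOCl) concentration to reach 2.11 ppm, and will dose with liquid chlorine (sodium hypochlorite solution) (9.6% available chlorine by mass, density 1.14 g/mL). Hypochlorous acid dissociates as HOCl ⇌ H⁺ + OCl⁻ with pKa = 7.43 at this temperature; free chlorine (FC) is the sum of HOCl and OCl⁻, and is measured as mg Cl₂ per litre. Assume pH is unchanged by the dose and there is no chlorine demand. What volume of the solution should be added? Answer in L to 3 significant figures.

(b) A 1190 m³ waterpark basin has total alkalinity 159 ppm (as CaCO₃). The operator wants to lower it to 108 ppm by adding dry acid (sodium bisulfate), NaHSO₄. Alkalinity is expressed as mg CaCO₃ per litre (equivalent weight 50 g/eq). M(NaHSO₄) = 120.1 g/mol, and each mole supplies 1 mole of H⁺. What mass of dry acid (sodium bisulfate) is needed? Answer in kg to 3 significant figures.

(a) Volume: 174,000 US gal × 3.785 L/gal = 658,590 L.
(a) [OCl⁻]/[HOCl] = 10^(pH − pKa) = 10^(7.16 − 7.43) = 0.537; fraction as HOCl = 1/(1 + 0.537) = 0.6506.
(a) Free chlorine required for 2.11 ppm HOCl: 2.11 / 0.6506 = 3.243 ppm.
(a) FC to add: 3.243 − 0.7 = 2.543 mg/L as Cl₂.
(a) Cl₂ equivalent: 2.543 mg/L × 658,590 L = 1675 g.
(a) Product at 9.6% available Cl: 1675 / 0.096 = 17,450 g.
(a) Volume: 17,450 g ÷ 1.14 g/mL = 15,300 mL.

(b) Volume: 1190 m³ = 1,190,000 L.
(b) Alkalinity to neutralize: (159 − 108) = 51 mg/L as CaCO₃ × 1,190,000 L = 60,690 g as CaCO₃.
(b) Equivalents of H⁺ required: 60,690 ÷ 50 g/eq = 1214 eq = 1214 mol NaHSO₄.
(b) Mass of NaHSO₄: 1214 × 120.1 = 145,800 g.

(a) 15.3 L; (b) 146 kg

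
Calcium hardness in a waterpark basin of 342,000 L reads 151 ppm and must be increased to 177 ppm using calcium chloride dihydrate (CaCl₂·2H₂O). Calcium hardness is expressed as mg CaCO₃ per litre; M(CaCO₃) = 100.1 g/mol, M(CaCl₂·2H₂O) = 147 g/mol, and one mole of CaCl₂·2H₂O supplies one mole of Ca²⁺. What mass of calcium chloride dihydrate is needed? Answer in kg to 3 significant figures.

13.1 kg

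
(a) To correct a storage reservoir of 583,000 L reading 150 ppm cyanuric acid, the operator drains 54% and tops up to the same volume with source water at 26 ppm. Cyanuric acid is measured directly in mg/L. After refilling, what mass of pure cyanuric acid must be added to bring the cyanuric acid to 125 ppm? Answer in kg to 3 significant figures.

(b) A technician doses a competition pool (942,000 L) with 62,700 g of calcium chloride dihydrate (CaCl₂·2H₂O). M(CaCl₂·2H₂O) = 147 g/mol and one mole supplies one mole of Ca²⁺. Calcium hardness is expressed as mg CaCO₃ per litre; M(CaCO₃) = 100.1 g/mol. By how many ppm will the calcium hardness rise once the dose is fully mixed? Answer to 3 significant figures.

(a) 24.5 kg; (b) 45.3 ppm

(a) After draining 54% and refilling: 150 × 0.46 + 26 × 0.54 = 83.04 ppm.
(a) Deficit to target: 125 − 83.04 = 41.96 mg/L.
(a) Mass: 41.96 mg/L × 583,000 L = 24,460 g cyanuric acid.

(b) Moles of Ca²⁺: 62,700 g ÷ 147 g/mol = 426.5 mol.
(b) As CaCO₃: 426.5 mol × 100.1 g/mol = 42,700 g.
(b) Rise: 42,700 g / 942,000 L × 1000 = 45.32 mg/L.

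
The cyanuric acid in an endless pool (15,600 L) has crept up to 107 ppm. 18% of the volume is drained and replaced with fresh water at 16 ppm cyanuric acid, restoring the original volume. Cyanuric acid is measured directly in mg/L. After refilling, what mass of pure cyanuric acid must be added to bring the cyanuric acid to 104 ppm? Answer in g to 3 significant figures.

After draining 18% and refilling: 107 × 0.82 + 16 × 0.18 = 90.62 ppm.
Deficit to target: 104 − 90.62 = 13.38 mg/L.
Mass: 13.38 mg/L × 15,600 L = 208.7 g cyanuric acid.

209 g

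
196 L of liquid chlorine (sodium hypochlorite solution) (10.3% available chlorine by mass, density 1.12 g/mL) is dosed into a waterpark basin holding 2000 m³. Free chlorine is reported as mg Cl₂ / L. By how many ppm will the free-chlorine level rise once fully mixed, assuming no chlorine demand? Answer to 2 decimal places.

11.31 ppm

Volume: 2000 m³ = 2,000,000 L.
Mass of solution: 196 L × 1000 mL/L × 1.12 g/mL = 219,500 g.
Available chlorine delivered: 219,500 g × 0.103 = 22,610 g as Cl₂.
Concentration rise: 22,610 g / 2,000,000 L = 11.31 mg/L = 11.31 ppm.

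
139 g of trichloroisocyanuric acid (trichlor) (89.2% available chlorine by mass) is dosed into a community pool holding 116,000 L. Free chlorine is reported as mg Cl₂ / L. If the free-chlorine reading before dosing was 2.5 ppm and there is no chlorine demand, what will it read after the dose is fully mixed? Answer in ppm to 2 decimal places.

Available chlorine delivered: 139 g × 0.892 = 124 g as Cl₂.
Concentration rise: 124 g / 116,000 L = 1.069 mg/L = 1.07 ppm.
Final FC: 2.5 + 1.07 = 3.57 ppm.

3.57 ppm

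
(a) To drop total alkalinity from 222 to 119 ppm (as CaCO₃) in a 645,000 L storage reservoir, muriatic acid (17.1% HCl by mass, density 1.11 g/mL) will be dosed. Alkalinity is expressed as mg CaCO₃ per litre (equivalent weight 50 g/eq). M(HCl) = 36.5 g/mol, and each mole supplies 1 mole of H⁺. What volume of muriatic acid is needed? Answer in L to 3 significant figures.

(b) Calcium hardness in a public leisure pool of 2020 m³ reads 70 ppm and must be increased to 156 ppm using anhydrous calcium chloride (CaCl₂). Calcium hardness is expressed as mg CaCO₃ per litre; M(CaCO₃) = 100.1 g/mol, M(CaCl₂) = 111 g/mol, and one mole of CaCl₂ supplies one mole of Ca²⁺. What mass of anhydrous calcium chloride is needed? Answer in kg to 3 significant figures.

(a) 256 L; (b) 193 kg

(a) Alkalinity to neutralize: (222 − 119) = 103 mg/L as CaCO₃ × 645,000 L = 66,440 g as CaCO₃.
(a) Equivalents of H⁺ required: 66,440 ÷ 50 g/eq = 1329 eq = 1329 mol HCl.
(a) Mass of HCl: 1329 × 36.5 = 48,500 g.
(a) Mass of 17.1% solution: 48,500 / 0.171 = 283,600 g.
(a) Volume: 283,600 g ÷ 1.11 g/mL = 255,500 mL.

(b) Volume: 2020 m³ = 2,020,000 L.
(b) Hardness to add: (156 − 70) = 86 mg/L as CaCO₃ × 2,020,000 L = 173,700 g as CaCO₃.
(b) Moles of Ca²⁺ (1 mol Ca²⁺ ≡ 1 mol CaCO₃): 173,700 / 100.1 g/mol = 1735 mol.
(b) Mass of CaCl₂: 1735 × 111 = 192,600 g.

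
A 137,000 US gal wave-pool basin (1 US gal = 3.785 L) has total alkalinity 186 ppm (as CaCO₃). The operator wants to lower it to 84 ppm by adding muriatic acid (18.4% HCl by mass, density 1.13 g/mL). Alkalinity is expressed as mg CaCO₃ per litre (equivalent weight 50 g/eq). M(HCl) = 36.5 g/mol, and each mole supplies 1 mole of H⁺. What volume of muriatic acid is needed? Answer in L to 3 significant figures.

186 L

Volume: 137,000 US gal × 3.785 L/gal = 518,545 L.
Alkalinity to neutralize: (186 − 84) = 102 mg/L as CaCO₃ × 518,545 L = 52,890 g as CaCO₃.
Equivalents of H⁺ required: 52,890 ÷ 50 g/eq = 1058 eq = 1058 mol HCl.
Mass of HCl: 1058 × 36.5 = 38,610 g.
Mass of 18.4% solution: 38,610 / 0.184 = 209,800 g.
Volume: 209,800 g ÷ 1.13 g/mL = 185,700 mL.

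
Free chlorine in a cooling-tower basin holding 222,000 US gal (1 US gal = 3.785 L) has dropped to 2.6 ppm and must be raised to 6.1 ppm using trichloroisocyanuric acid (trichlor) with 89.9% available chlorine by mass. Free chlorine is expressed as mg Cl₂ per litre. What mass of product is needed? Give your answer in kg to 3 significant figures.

3.27 kg

Volume: 222,000 US gal × 3.785 L/gal = 840,270 L.
Chlorine deficit: 6.1 − 2.6 = 3.5 ppm = 3.5 mg/L as Cl₂.
Cl₂ equivalent needed: 3.5 mg/L × 840,270 L = 2,941,000 mg = 2941 g.
Product at 89.9% available chlorine: 2941 / 0.899 = 3271 g.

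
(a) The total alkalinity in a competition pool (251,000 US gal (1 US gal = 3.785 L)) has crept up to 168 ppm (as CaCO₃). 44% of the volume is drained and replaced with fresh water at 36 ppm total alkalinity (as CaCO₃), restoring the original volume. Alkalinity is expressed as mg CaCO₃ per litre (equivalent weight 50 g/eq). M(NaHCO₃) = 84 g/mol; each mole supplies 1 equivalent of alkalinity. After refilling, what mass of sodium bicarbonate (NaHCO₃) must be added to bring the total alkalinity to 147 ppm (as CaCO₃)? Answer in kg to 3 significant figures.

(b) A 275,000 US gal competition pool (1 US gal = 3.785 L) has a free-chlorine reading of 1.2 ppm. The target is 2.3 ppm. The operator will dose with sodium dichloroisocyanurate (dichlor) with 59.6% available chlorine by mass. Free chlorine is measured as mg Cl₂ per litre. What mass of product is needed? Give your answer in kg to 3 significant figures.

(a) Volume: 251,000 US gal × 3.785 L/gal = 950,035 L.
(a) After draining 44% and refilling: 168 × 0.56 + 36 × 0.44 = 109.92 ppm.
(a) Deficit to target: 147 − 109.92 = 37.08 mg/L.
(a) As CaCO₃: 37.08 mg/L × 950,035 L = 35,230 g; ÷ 50 g/eq ÷ 1 = 704.5 mol NaHCO₃.
(a) Mass: 704.5 × 84 = 59,180 g.

(b) Volume: 275,000 US gal × 3.785 L/gal = 1,040,875 L.
(b) Chlorine deficit: 2.3 − 1.2 = 1.1 ppm = 1.1 mg/L as Cl₂.
(b) Cl₂ equivalent needed: 1.1 mg/L × 1,040,875 L = 1,145,000 mg = 1145 g.
(b) Product at 59.6% available chlorine: 1145 / 0.596 = 1921 g.

(a) 59.2 kg; (b) 1.92 kg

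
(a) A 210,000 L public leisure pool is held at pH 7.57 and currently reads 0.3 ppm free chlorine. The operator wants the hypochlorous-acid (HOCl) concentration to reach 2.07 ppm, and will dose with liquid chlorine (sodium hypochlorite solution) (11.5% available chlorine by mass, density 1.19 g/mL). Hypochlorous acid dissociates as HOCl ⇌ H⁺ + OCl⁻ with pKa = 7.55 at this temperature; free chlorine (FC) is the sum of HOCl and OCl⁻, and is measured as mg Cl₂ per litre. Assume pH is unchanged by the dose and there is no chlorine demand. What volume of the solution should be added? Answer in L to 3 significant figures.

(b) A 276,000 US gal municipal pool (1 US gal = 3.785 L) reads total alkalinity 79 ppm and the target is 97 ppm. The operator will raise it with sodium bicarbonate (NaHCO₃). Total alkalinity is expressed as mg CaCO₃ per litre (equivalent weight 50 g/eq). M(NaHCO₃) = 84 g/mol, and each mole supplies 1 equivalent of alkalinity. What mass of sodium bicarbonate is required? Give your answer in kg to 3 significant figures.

(a) [OCl⁻]/[HOCl] = 10^(pH − pKa) = 10^(7.57 − 7.55) = 1.047; fraction as HOCl = 1/(1 + 1.047) = 0.4885.
(a) Free chlorine required for 2.07 ppm HOCl: 2.07 / 0.4885 = 4.238 ppm.
(a) FC to add: 4.238 − 0.3 = 3.938 mg/L as Cl₂.
(a) Cl₂ equivalent: 3.938 mg/L × 210,000 L = 826.9 g.
(a) Product at 11.5% available Cl: 826.9 / 0.115 = 7190 g.
(a) Volume: 7190 g ÷ 1.19 g/mL = 6042 mL.

(b) Volume: 276,000 US gal × 3.785 L/gal = 1,044,660 L.
(b) Alkalinity to add: (97 − 79) = 18 mg/L as CaCO₃ × 1,044,660 L = 18,800 g as CaCO₃.
(b) Equivalents: 18,800 g ÷ 50 g/eq = 376.1 eq.
(b) NaHCO₃ supplies 1 eq per mole → 376.1 mol.
(b) Mass: 376.1 mol × 84 g/mol = 31,590 g.

(a) 6.04 L; (b) 31.6 kg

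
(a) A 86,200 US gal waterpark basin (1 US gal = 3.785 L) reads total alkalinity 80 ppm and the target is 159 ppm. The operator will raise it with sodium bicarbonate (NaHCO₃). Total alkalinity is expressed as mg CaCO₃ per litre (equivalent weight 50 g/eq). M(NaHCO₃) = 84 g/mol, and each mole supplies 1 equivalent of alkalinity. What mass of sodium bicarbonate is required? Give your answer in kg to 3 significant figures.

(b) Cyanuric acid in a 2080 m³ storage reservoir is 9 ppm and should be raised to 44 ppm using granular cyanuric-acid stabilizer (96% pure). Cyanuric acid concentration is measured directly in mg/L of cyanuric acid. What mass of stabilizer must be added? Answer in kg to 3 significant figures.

(a) 43.3 kg; (b) 75.8 kg

(a) Volume: 86,200 US gal × 3.785 L/gal = 326,267 L.
(a) Alkalinity to add: (159 − 80) = 79 mg/L as CaCO₃ × 326,267 L = 25,780 g as CaCO₃.
(a) Equivalents: 25,780 g ÷ 50 g/eq = 515.5 eq.
(a) NaHCO₃ supplies 1 eq per mole → 515.5 mol.
(a) Mass: 515.5 mol × 84 g/mol = 43,300 g.

(b) Volume: 2080 m³ = 2,080,000 L.
(b) CYA to add: (44 − 9) = 35 mg/L × 2,080,000 L = 72,800 g cyanuric acid.
(b) At 96% purity: 72,800 / 0.96 = 75,830 g product.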